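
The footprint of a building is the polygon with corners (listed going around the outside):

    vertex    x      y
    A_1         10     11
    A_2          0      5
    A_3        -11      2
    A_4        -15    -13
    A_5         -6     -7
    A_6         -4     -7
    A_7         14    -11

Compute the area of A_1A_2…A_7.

Σ = (50) + (55) + (173) + (27) + (14) + (142) + (264) = 725
Area = |Σ|/2 = 362.5.

362.5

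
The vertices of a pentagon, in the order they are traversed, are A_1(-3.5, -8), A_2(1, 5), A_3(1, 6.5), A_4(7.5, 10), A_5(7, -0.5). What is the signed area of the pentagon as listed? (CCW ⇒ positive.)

Cross-terms: -9.5, 1.5, -38.75, -73.75, -57.75  ⇒  Σ = -178.25
Signed area = Σ/2 = -89.125 (negative ⇒ clockwise traversal).

-89.125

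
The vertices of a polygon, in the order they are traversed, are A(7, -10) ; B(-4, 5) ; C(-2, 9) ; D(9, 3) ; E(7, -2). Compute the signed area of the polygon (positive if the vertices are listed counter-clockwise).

-106.5

Σ = (-5) + (-26) + (-87) + (-39) + (-56) = -213
Signed area = Σ/2 = -106.5 (negative ⇒ clockwise traversal).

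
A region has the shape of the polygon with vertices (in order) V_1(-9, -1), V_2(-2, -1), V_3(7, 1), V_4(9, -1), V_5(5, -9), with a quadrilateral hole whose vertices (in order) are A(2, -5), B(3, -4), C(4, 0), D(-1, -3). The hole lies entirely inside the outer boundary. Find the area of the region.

72

Outer boundary:
Σ = (7) + (5) + (-16) + (-76) + (-86) = -166
Area = |Σ|/2 = 83.
Hole:
Σ = (7) + (16) + (-12) + (11) = 22
Area = |Σ|/2 = 11.
Net area = 83 − 11 = 72.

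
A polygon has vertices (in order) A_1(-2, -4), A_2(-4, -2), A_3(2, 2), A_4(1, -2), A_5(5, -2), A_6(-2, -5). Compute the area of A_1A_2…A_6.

Apply the shoelace (surveyor's) formula: 2A = Σ (x_i·y_{i+1} − x_{i+1}·y_i), indices taken mod 6.
Σ = (-12) + (-4) + (-6) + (8) + (-29) + (-2) = -45
Area = |Σ|/2 = 22.5.

22.5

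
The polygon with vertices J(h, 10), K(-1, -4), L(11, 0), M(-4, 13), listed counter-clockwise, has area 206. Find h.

-15

Write out the shoelace sum; only the two edges meeting at J involve h:
2·Area = [((-4)·10 − h·13) + (h·(-4) − (-1)·10)] + 187
       = -17·h + 157 = 412
⇒ h = -15.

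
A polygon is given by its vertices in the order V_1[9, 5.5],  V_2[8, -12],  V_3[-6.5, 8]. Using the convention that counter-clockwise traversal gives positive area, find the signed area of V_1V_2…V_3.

-136.875

Σ = (-152) + (-14) + (-107.75) = -273.75
Signed area = Σ/2 = -136.875 (negative ⇒ clockwise traversal).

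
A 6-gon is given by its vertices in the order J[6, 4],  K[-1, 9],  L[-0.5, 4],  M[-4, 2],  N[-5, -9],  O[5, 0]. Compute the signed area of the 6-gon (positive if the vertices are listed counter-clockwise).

Σ = (58) + (0.5) + (15) + (46) + (45) + (20) = 184.5
Signed area = Σ/2 = 92.25 (positive ⇒ counter-clockwise traversal).

92.25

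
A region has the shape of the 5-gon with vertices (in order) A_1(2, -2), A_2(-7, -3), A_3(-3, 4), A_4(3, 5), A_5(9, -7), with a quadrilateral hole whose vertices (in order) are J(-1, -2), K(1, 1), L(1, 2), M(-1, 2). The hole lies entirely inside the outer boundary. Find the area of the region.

72

Outer boundary:
Σ = (-20) + (-37) + (-27) + (-66) + (-4) = -154
Area = |Σ|/2 = 77.
Hole:
Apply the surveyor's formula: 2A = Σ (x_i·y_{i+1} − x_{i+1}·y_i), indices taken mod 4.
Cross-terms: 1, 1, 4, 4  ⇒  Σ = 10
Area = |Σ|/2 = 5.
Net area = 77 − 5 = 72.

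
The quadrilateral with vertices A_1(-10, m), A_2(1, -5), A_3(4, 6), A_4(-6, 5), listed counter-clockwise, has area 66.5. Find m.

7

The doubled signed area Σ (x_i y_{i+1} − x_{i+1} y_i) is linear in m.
With m=0 it equals 182; the coefficient of m is -7 (from the two edges through A_1).
So -7·m + 182 = 2·66.5 = 133 ⇒ m = 7.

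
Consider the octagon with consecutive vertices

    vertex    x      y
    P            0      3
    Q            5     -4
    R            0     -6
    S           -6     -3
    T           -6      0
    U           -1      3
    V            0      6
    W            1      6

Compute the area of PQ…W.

Apply the surveyor's formula: 2A = Σ (x_i·y_{i+1} − x_{i+1}·y_i), indices taken mod 8.
Σ = (-15) + (-30) + (-36) + (-18) + (-18) + (-6) + (-6) + (3) = -126
Area = |Σ|/2 = 63.

63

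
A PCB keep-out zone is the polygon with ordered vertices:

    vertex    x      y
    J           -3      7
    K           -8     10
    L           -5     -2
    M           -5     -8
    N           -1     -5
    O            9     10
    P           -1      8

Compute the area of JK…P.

136.5

Apply the shoelace formula: 2A = Σ (x_i·y_{i+1} − x_{i+1}·y_i), indices taken mod 7.
Σ = (26) + (66) + (30) + (17) + (35) + (82) + (17) = 273
Area = |Σ|/2 = 136.5.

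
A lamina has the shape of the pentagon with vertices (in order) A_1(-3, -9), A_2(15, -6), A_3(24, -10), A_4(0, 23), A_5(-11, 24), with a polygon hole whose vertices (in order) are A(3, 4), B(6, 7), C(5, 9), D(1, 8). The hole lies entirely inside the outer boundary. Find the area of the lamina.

548

Outer boundary:
Apply the shoelace (surveyor's) formula: 2A = Σ (x_i·y_{i+1} − x_{i+1}·y_i), indices taken mod 5.
Σ = (153) + (-6) + (552) + (253) + (171) = 1123
Area = |Σ|/2 = 561.5.
Hole:
Apply Gauss's area formula: 2A = Σ (x_i·y_{i+1} − x_{i+1}·y_i), indices taken mod 4.
Cross-terms: -3, 19, 31, -20  ⇒  Σ = 27
Area = |Σ|/2 = 13.5.
Net area = 561.5 − 13.5 = 548.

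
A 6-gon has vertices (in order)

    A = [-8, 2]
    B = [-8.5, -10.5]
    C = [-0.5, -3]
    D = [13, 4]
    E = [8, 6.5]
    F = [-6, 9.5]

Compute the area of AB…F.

194.875

Σ = (101) + (20.25) + (37) + (52.5) + (115) + (64) = 389.75
Area = |Σ|/2 = 194.875.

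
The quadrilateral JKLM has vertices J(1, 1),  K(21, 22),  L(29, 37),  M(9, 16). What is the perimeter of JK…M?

92

|JK| = √((20)² + (21)²) = √841 = 29
|KL| = √((8)² + (15)²) = √289 = 17
|LM| = √((-20)² + (-21)²) = √841 = 29
|MJ| = √((-8)² + (-15)²) = √289 = 17
Perimeter = 29 + 17 + 29 + 17 = 92.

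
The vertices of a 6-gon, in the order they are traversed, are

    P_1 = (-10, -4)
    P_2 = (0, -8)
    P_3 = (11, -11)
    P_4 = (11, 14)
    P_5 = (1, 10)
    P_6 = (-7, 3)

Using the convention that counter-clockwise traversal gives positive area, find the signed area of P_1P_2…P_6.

P_1→P_2: (-10)(-8) − (0)(-4) = 80
P_2→P_3: (0)(-11) − (11)(-8) = 88
P_3→P_4: (11)(14) − (11)(-11) = 275
P_4→P_5: (11)(10) − (1)(14) = 96
P_5→P_6: (1)(3) − (-7)(10) = 73
P_6→P_1: (-7)(-4) − (-10)(3) = 58
Σ = 670
Signed area = Σ/2 = 335 (positive ⇒ counter-clockwise traversal).

335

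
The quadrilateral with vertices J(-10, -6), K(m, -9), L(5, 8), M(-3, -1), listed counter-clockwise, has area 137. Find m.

8

Write out the shoelace sum; only the two edges meeting at K involve m:
2·Area = [((-10)·(-9) − m·(-6)) + (m·8 − 5·(-9))] + 27
       = 14·m + 162 = 274
⇒ m = 8.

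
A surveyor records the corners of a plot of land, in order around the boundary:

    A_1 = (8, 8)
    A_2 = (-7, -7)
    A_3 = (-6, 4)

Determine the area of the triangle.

75

A_1→A_2: (8)(-7) − (-7)(8) = 0
A_2→A_3: (-7)(4) − (-6)(-7) = -70
A_3→A_1: (-6)(8) − (8)(4) = -80
Σ = -150
Area = |Σ|/2 = 75.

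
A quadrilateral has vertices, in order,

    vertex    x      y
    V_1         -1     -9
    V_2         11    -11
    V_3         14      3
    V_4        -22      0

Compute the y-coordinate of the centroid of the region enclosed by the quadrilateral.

-160/51

Apply the shoelace (surveyor's) formula. First the cross-terms c_i = x_i·y_{i+1} − x_{i+1}·y_i:
  110, 187, 66, 198  ⇒  2A = 561, A = 280.5.
Then Σ (y_i + y_{i+1})·c_i = -5280, so ȳ = -5280 / (6·280.5) = -160/51.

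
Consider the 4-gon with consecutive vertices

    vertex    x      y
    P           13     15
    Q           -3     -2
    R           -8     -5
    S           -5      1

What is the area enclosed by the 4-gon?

Apply the shoelace formula: 2A = Σ (x_i·y_{i+1} − x_{i+1}·y_i), indices taken mod 4.
Σ = (19) + (-1) + (-33) + (-88) = -103
Area = |Σ|/2 = 51.5.

51.5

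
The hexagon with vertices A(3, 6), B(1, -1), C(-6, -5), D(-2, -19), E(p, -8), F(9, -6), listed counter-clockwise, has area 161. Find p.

6

The doubled signed area Σ (x_i y_{i+1} − x_{i+1} y_i) is linear in p.
With p=0 it equals 244; the coefficient of p is 13 (from the two edges through E).
So 13·p + 244 = 2·161 = 322 ⇒ p = 6.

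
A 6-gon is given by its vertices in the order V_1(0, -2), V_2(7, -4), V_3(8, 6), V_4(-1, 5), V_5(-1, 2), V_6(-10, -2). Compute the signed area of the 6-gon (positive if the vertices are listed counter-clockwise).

89.5

Apply the shoelace (surveyor's) formula: 2A = Σ (x_i·y_{i+1} − x_{i+1}·y_i), indices taken mod 6.
Σ = (14) + (74) + (46) + (3) + (22) + (20) = 179
Signed area = Σ/2 = 89.5 (positive ⇒ counter-clockwise traversal).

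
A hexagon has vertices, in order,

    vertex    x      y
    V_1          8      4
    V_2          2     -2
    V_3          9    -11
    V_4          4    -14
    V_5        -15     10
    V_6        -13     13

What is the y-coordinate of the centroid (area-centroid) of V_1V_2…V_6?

157/167

Apply the surveyor's formula. First the cross-terms c_i = x_i·y_{i+1} − x_{i+1}·y_i:
  -24, -4, -82, -170, -65, -156  ⇒  2A = -501, A = -250.5.
Then Σ (y_i + y_{i+1})·c_i = -1413, so ȳ = -1413 / (6·(-250.5)) = 157/167.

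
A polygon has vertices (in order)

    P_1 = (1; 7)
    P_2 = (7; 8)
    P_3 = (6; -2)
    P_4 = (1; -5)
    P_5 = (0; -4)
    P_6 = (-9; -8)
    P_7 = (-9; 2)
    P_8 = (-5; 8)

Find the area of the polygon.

183

Apply Gauss's area formula: 2A = Σ (x_i·y_{i+1} − x_{i+1}·y_i), indices taken mod 8.
Σ = (-41) + (-62) + (-28) + (-4) + (-36) + (-90) + (-62) + (-43) = -366
Area = |Σ|/2 = 183.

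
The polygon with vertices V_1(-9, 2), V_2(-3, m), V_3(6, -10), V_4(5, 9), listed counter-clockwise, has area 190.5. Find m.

Write out the shoelace sum; only the two edges meeting at V_2 involve m:
2·Area = [((-9)·m − (-3)·2) + ((-3)·(-10) − 6·m)] + 195
       = -15·m + 231 = 381
⇒ m = -10.

-10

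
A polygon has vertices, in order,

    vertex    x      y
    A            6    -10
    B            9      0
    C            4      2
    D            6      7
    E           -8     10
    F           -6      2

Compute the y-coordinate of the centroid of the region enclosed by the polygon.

Apply the surveyor's formula. First the cross-terms c_i = x_i·y_{i+1} − x_{i+1}·y_i:
  90, 18, 16, 116, 44, 48  ⇒  2A = 332, A = 166.
Then Σ (y_i + y_{i+1})·c_i = 1396, so ȳ = 1396 / (6·166) = 349/249.

349/249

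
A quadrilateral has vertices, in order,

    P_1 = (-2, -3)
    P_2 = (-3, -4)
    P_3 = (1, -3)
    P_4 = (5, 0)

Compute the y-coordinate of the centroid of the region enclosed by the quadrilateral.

-7/3

Apply the shoelace formula. First the cross-terms c_i = x_i·y_{i+1} − x_{i+1}·y_i:
  -1, 13, 15, -15  ⇒  2A = 12, A = 6.
Then Σ (y_i + y_{i+1})·c_i = -84, so ȳ = -84 / (6·6) = -7/3.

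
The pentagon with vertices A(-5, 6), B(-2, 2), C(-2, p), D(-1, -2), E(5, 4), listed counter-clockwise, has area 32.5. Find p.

1

Write out the shoelace sum; only the two edges meeting at C involve p:
2·Area = [((-2)·p − (-2)·2) + ((-2)·(-2) − (-1)·p)] + 58
       = -1·p + 66 = 65
⇒ p = 1.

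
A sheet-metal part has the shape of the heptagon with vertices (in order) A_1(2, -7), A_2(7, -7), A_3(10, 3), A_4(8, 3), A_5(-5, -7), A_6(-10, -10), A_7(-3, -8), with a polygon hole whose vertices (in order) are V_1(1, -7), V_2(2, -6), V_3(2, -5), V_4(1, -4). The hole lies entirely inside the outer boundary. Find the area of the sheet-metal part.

77

Outer boundary:
Apply the shoelace formula: 2A = Σ (x_i·y_{i+1} − x_{i+1}·y_i), indices taken mod 7.
A_1→A_2: (2)(-7) − (7)(-7) = 35
A_2→A_3: (7)(3) − (10)(-7) = 91
A_3→A_4: (10)(3) − (8)(3) = 6
A_4→A_5: (8)(-7) − (-5)(3) = -41
A_5→A_6: (-5)(-10) − (-10)(-7) = -20
A_6→A_7: (-10)(-8) − (-3)(-10) = 50
A_7→A_1: (-3)(-7) − (2)(-8) = 37
Σ = 158
Area = |Σ|/2 = 79.
Hole:
Apply the shoelace (surveyor's) formula: 2A = Σ (x_i·y_{i+1} − x_{i+1}·y_i), indices taken mod 4.
Σ = (8) + (2) + (-3) + (-3) = 4
Area = |Σ|/2 = 2.
Net area = 79 − 2 = 77.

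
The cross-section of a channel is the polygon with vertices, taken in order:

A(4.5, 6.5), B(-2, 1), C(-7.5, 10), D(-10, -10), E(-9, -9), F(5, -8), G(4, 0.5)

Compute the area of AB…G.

Apply Gauss's area formula: 2A = Σ (x_i·y_{i+1} − x_{i+1}·y_i), indices taken mod 7.
Cross-terms: 17.5, -12.5, 175, 0, 117, 34.5, 23.75  ⇒  Σ = 355.25
Area = |Σ|/2 = 177.625.

177.625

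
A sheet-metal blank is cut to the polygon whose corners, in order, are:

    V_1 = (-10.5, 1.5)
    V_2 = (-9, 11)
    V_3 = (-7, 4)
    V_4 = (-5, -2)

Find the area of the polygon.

27.75

Apply the shoelace (surveyor's) formula: 2A = Σ (x_i·y_{i+1} − x_{i+1}·y_i), indices taken mod 4.
V_1→V_2: (-10.5)(11) − (-9)(1.5) = -102
V_2→V_3: (-9)(4) − (-7)(11) = 41
V_3→V_4: (-7)(-2) − (-5)(4) = 34
V_4→V_1: (-5)(1.5) − (-10.5)(-2) = -28.5
Σ = -55.5
Area = |Σ|/2 = 27.75.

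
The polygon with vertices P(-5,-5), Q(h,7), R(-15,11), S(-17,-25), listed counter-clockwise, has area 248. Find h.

-6

Write out the shoelace sum; only the two edges meeting at Q involve h:
2·Area = [((-5)·7 − h·(-5)) + (h·11 − (-15)·7)] + 522
       = 16·h + 592 = 496
⇒ h = -6.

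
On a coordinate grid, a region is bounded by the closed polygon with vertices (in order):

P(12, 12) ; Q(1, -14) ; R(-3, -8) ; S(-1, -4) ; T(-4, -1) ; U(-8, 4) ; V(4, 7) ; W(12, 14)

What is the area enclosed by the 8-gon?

194.5

Σ = (-180) + (-50) + (4) + (-15) + (-24) + (-72) + (-28) + (-24) = -389
Area = |Σ|/2 = 194.5.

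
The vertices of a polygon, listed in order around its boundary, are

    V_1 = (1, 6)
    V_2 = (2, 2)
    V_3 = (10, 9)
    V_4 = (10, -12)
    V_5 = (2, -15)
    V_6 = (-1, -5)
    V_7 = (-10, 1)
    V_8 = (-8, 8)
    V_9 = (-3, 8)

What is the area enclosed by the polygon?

Cross-terms: -10, -2, -210, -126, -25, -51, -72, -40, -26  ⇒  Σ = -562
Area = |Σ|/2 = 281.

281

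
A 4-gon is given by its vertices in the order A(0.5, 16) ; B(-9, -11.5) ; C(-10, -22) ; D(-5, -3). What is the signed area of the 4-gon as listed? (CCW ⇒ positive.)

31.375

Apply the shoelace (surveyor's) formula: 2A = Σ (x_i·y_{i+1} − x_{i+1}·y_i), indices taken mod 4.
A→B: (0.5)(-11.5) − (-9)(16) = 138.25
B→C: (-9)(-22) − (-10)(-11.5) = 83
C→D: (-10)(-3) − (-5)(-22) = -80
D→A: (-5)(16) − (0.5)(-3) = -78.5
Σ = 62.75
Signed area = Σ/2 = 31.375 (positive ⇒ counter-clockwise traversal).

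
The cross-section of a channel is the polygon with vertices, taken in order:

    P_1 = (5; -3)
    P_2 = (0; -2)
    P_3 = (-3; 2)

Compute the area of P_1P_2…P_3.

P_1→P_2: (5)(-2) − (0)(-3) = -10
P_2→P_3: (0)(2) − (-3)(-2) = -6
P_3→P_1: (-3)(-3) − (5)(2) = -1
Σ = -17
Area = |Σ|/2 = 8.5.

8.5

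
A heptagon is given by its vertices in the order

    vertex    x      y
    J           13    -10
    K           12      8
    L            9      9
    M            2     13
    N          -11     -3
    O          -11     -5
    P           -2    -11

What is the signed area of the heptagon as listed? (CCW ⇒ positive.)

396

Σ = (224) + (36) + (99) + (137) + (22) + (111) + (163) = 792
Signed area = Σ/2 = 396 (positive ⇒ counter-clockwise traversal).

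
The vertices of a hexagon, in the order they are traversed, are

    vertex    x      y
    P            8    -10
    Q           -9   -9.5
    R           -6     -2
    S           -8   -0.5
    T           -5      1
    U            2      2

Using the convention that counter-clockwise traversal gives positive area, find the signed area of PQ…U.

Apply the surveyor's formula: 2A = Σ (x_i·y_{i+1} − x_{i+1}·y_i), indices taken mod 6.
Σ = (-166) + (-39) + (-13) + (-10.5) + (-12) + (-36) = -276.5
Signed area = Σ/2 = -138.25 (negative ⇒ clockwise traversal).

-138.25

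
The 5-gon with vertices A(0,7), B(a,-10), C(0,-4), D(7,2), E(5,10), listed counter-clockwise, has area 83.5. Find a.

The doubled signed area Σ (x_i y_{i+1} − x_{i+1} y_i) is linear in a.
With a=0 it equals 123; the coefficient of a is -11 (from the two edges through B).
So -11·a + 123 = 2·83.5 = 167 ⇒ a = -4.

-4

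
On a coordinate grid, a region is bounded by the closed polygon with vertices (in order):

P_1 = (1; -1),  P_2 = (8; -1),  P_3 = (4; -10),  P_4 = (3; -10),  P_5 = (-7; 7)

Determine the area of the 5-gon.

64

Apply the shoelace (surveyor's) formula: 2A = Σ (x_i·y_{i+1} − x_{i+1}·y_i), indices taken mod 5.
Σ = (7) + (-76) + (-10) + (-49) + (0) = -128
Area = |Σ|/2 = 64.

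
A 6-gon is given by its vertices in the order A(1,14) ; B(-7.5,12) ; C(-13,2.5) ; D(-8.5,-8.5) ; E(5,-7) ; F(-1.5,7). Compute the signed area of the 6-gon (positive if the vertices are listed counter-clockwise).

Apply the shoelace (surveyor's) formula: 2A = Σ (x_i·y_{i+1} − x_{i+1}·y_i), indices taken mod 6.
A→B: (1)(12) − (-7.5)(14) = 117
B→C: (-7.5)(2.5) − (-13)(12) = 137.25
C→D: (-13)(-8.5) − (-8.5)(2.5) = 131.75
D→E: (-8.5)(-7) − (5)(-8.5) = 102
E→F: (5)(7) − (-1.5)(-7) = 24.5
F→A: (-1.5)(14) − (1)(7) = -28
Σ = 484.5
Signed area = Σ/2 = 242.25 (positive ⇒ counter-clockwise traversal).

242.25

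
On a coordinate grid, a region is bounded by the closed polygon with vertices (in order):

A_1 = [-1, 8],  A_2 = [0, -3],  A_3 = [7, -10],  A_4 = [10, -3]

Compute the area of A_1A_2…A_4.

Σ = (3) + (21) + (79) + (77) = 180
Area = |Σ|/2 = 90.

90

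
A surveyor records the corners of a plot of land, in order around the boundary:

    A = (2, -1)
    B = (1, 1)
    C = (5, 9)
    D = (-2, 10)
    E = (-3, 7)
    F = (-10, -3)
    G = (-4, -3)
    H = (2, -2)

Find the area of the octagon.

Apply the shoelace formula: 2A = Σ (x_i·y_{i+1} − x_{i+1}·y_i), indices taken mod 8.
Σ = (3) + (4) + (68) + (16) + (79) + (18) + (14) + (2) = 204
Area = |Σ|/2 = 102.

102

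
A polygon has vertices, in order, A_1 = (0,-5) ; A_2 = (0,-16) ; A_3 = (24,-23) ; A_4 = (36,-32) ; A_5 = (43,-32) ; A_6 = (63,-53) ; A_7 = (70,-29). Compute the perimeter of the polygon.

186

|A_1A_2| = √((0)² + (-11)²) = √121 = 11
|A_2A_3| = √((24)² + (-7)²) = √625 = 25
|A_3A_4| = √((12)² + (-9)²) = √225 = 15
|A_4A_5| = √((7)² + (0)²) = √49 = 7
|A_5A_6| = √((20)² + (-21)²) = √841 = 29
|A_6A_7| = √((7)² + (24)²) = √625 = 25
|A_7A_1| = √((-70)² + (24)²) = √5476 = 74
Perimeter = 11 + 25 + 15 + 7 + 29 + 25 + 74 = 186.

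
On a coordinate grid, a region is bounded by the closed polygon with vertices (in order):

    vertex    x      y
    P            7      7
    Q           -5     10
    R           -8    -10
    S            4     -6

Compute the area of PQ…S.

Apply the shoelace (surveyor's) formula: 2A = Σ (x_i·y_{i+1} − x_{i+1}·y_i), indices taken mod 4.
Σ = (105) + (130) + (88) + (70) = 393
Area = |Σ|/2 = 196.5.

196.5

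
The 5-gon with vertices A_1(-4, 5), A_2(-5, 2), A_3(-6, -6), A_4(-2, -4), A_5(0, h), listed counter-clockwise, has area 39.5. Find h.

4

The doubled signed area Σ (x_i y_{i+1} − x_{i+1} y_i) is linear in h.
With h=0 it equals 71; the coefficient of h is 2 (from the two edges through A_5).
So 2·h + 71 = 2·39.5 = 79 ⇒ h = 4.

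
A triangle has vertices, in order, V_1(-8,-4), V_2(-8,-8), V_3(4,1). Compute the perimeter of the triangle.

32

|V_1V_2| = √((0)² + (-4)²) = √16 = 4
|V_2V_3| = √((12)² + (9)²) = √225 = 15
|V_3V_1| = √((-12)² + (-5)²) = √169 = 13
Perimeter = 4 + 15 + 13 = 32.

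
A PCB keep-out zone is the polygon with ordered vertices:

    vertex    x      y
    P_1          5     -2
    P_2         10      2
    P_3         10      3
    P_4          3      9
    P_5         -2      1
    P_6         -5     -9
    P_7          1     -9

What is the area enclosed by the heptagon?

Apply the shoelace (surveyor's) formula: 2A = Σ (x_i·y_{i+1} − x_{i+1}·y_i), indices taken mod 7.
Cross-terms: 30, 10, 81, 21, 23, 54, 43  ⇒  Σ = 262
Area = |Σ|/2 = 131.

131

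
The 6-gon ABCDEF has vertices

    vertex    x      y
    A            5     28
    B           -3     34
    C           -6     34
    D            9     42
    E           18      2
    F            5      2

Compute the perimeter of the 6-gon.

110

|AB| = √((-8)² + (6)²) = √100 = 10
|BC| = √((-3)² + (0)²) = √9 = 3
|CD| = √((15)² + (8)²) = √289 = 17
|DE| = √((9)² + (-40)²) = √1681 = 41
|EF| = √((-13)² + (0)²) = √169 = 13
|FA| = √((0)² + (26)²) = √676 = 26
Perimeter = 10 + 3 + 17 + 41 + 13 + 26 = 110.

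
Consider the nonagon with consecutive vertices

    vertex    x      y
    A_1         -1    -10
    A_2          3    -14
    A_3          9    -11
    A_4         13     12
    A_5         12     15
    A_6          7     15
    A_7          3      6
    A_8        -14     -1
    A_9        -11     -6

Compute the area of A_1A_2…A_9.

384.5

Σ = (44) + (93) + (251) + (51) + (75) + (-3) + (81) + (73) + (104) = 769
Area = |Σ|/2 = 384.5.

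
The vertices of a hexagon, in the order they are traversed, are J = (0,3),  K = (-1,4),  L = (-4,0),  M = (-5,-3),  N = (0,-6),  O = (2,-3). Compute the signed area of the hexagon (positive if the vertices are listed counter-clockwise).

39.5

Apply the shoelace formula: 2A = Σ (x_i·y_{i+1} − x_{i+1}·y_i), indices taken mod 6.
Σ = (3) + (16) + (12) + (30) + (12) + (6) = 79
Signed area = Σ/2 = 39.5 (positive ⇒ counter-clockwise traversal).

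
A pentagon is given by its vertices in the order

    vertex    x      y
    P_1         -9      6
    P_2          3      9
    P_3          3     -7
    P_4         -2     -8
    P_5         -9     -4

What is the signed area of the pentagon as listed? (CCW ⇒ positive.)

Cross-terms: -99, -48, -38, -64, -90  ⇒  Σ = -339
Signed area = Σ/2 = -169.5 (negative ⇒ clockwise traversal).

-169.5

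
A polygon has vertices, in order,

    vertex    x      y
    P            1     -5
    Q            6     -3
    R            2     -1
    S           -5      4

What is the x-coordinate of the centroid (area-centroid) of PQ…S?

32/51

Apply the surveyor's formula. First the cross-terms c_i = x_i·y_{i+1} − x_{i+1}·y_i:
  27, 0, 3, 21  ⇒  2A = 51, A = 25.5.
Then Σ (x_i + x_{i+1})·c_i = 96, so x̄ = 96 / (6·25.5) = 32/51.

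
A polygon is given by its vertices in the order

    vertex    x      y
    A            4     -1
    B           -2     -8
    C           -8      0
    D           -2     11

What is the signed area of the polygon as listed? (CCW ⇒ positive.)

Apply the shoelace formula: 2A = Σ (x_i·y_{i+1} − x_{i+1}·y_i), indices taken mod 4.
Σ = (-34) + (-64) + (-88) + (-42) = -228
Signed area = Σ/2 = -114 (negative ⇒ clockwise traversal).

-114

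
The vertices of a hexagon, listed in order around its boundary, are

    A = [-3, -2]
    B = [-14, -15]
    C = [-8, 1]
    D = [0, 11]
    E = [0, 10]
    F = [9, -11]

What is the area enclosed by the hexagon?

173

Cross-terms: 17, -134, -88, 0, -90, -51  ⇒  Σ = -346
Area = |Σ|/2 = 173.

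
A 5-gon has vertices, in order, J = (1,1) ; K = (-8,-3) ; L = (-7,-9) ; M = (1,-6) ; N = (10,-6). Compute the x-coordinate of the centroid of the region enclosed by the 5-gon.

Apply the surveyor's formula. First the cross-terms c_i = x_i·y_{i+1} − x_{i+1}·y_i:
  5, 51, 51, 54, 16  ⇒  2A = 177, A = 88.5.
Then Σ (x_i + x_{i+1})·c_i = -336, so x̄ = -336 / (6·88.5) = -112/177.

-112/177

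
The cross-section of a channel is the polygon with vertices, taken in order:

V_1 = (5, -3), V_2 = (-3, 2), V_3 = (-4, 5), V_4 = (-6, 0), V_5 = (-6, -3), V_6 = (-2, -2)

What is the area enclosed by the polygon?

32

Apply Gauss's area formula: 2A = Σ (x_i·y_{i+1} − x_{i+1}·y_i), indices taken mod 6.
V_1→V_2: (5)(2) − (-3)(-3) = 1
V_2→V_3: (-3)(5) − (-4)(2) = -7
V_3→V_4: (-4)(0) − (-6)(5) = 30
V_4→V_5: (-6)(-3) − (-6)(0) = 18
V_5→V_6: (-6)(-2) − (-2)(-3) = 6
V_6→V_1: (-2)(-3) − (5)(-2) = 16
Σ = 64
Area = |Σ|/2 = 32.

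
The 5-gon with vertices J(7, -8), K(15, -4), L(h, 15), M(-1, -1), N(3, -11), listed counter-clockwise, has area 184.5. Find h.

Write out the shoelace sum; only the two edges meeting at L involve h:
2·Area = [(15·15 − h·(-4)) + (h·(-1) − (-1)·15)] + 159
       = 3·h + 399 = 369
⇒ h = -10.

-10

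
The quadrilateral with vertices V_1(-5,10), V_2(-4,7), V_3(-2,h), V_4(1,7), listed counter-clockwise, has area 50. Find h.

The doubled signed area Σ (x_i y_{i+1} − x_{i+1} y_i) is linear in h.
With h=0 it equals 50; the coefficient of h is -5 (from the two edges through V_3).
So -5·h + 50 = 2·50 = 100 ⇒ h = -10.

-10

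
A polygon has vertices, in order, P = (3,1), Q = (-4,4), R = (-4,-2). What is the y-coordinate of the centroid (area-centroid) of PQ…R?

1

Apply the surveyor's formula. First the cross-terms c_i = x_i·y_{i+1} − x_{i+1}·y_i:
  16, 24, 2  ⇒  2A = 42, A = 21.
Then Σ (y_i + y_{i+1})·c_i = 126, so ȳ = 126 / (6·21) = 1.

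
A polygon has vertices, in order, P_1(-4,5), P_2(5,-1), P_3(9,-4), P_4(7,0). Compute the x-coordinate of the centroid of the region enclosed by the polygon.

126/31

Apply the surveyor's formula. First the cross-terms c_i = x_i·y_{i+1} − x_{i+1}·y_i:
  -21, -11, 28, 35  ⇒  2A = 31, A = 15.5.
Then Σ (x_i + x_{i+1})·c_i = 378, so x̄ = 378 / (6·15.5) = 126/31.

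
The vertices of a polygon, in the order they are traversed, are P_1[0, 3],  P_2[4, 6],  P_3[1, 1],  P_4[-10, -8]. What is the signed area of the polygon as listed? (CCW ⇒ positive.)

-21

Apply Gauss's area formula: 2A = Σ (x_i·y_{i+1} − x_{i+1}·y_i), indices taken mod 4.
Σ = (-12) + (-2) + (2) + (-30) = -42
Signed area = Σ/2 = -21 (negative ⇒ clockwise traversal).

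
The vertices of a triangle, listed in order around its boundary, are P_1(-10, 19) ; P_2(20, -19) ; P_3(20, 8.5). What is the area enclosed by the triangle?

Cross-terms: -190, 550, 465  ⇒  Σ = 825
Area = |Σ|/2 = 412.5.

412.5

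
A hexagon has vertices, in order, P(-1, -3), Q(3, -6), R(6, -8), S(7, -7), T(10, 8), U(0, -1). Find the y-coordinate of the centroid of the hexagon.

Apply the surveyor's formula. First the cross-terms c_i = x_i·y_{i+1} − x_{i+1}·y_i:
  15, 12, 14, 126, -10, -1  ⇒  2A = 156, A = 78.
Then Σ (y_i + y_{i+1})·c_i = -453, so ȳ = -453 / (6·78) = -151/156.

-151/156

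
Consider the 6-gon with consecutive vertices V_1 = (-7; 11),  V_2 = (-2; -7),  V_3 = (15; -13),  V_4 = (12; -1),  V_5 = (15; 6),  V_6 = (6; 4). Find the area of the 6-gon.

Cross-terms: 71, 131, 141, 87, 24, 94  ⇒  Σ = 548
Area = |Σ|/2 = 274.

274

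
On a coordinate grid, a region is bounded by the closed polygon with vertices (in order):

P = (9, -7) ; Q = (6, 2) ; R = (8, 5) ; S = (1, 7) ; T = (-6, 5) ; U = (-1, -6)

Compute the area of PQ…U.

Σ = (60) + (14) + (51) + (47) + (41) + (61) = 274
Area = |Σ|/2 = 137.

137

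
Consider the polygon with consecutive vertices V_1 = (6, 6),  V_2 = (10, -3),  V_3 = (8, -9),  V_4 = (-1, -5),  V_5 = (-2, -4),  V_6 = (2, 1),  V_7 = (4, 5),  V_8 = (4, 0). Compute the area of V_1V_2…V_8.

Cross-terms: -78, -66, -49, -6, 6, 6, -20, 24  ⇒  Σ = -183
Area = |Σ|/2 = 91.5.

91.5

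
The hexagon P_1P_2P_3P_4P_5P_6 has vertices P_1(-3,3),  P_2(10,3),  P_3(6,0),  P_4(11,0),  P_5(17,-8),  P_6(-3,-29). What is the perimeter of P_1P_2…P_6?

|P_1P_2| = √((13)² + (0)²) = √169 = 13
|P_2P_3| = √((-4)² + (-3)²) = √25 = 5
|P_3P_4| = √((5)² + (0)²) = √25 = 5
|P_4P_5| = √((6)² + (-8)²) = √100 = 10
|P_5P_6| = √((-20)² + (-21)²) = √841 = 29
|P_6P_1| = √((0)² + (32)²) = √1024 = 32
Perimeter = 13 + 5 + 5 + 10 + 29 + 32 = 94.

94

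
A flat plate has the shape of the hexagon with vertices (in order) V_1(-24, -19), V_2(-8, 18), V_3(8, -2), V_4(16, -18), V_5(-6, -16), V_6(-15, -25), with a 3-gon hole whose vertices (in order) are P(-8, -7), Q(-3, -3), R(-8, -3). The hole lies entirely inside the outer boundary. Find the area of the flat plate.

786.5

Outer boundary:
Apply Gauss's area formula: 2A = Σ (x_i·y_{i+1} − x_{i+1}·y_i), indices taken mod 6.
Σ = (-584) + (-128) + (-112) + (-364) + (-90) + (-315) = -1593
Area = |Σ|/2 = 796.5.
Hole:
Apply the shoelace (surveyor's) formula: 2A = Σ (x_i·y_{i+1} − x_{i+1}·y_i), indices taken mod 3.
Cross-terms: 3, -15, 32  ⇒  Σ = 20
Area = |Σ|/2 = 10.
Net area = 796.5 − 10 = 786.5.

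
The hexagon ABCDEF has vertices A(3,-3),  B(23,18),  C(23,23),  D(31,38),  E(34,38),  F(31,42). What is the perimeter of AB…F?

|AB| = √((20)² + (21)²) = √841 = 29
|BC| = √((0)² + (5)²) = √25 = 5
|CD| = √((8)² + (15)²) = √289 = 17
|DE| = √((3)² + (0)²) = √9 = 3
|EF| = √((-3)² + (4)²) = √25 = 5
|FA| = √((-28)² + (-45)²) = √2809 = 53
Perimeter = 29 + 5 + 17 + 3 + 5 + 53 = 112.

112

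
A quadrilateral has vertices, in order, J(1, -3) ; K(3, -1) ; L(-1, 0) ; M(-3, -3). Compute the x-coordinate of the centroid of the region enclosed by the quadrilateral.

-1/11

Apply the surveyor's formula. First the cross-terms c_i = x_i·y_{i+1} − x_{i+1}·y_i:
  8, -1, 3, 12  ⇒  2A = 22, A = 11.
Then Σ (x_i + x_{i+1})·c_i = -6, so x̄ = -6 / (6·11) = -1/11.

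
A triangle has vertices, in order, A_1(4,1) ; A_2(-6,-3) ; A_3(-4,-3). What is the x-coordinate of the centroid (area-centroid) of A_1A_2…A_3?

-2

Apply the surveyor's formula. First the cross-terms c_i = x_i·y_{i+1} − x_{i+1}·y_i:
  -6, 6, 8  ⇒  2A = 8, A = 4.
Then Σ (x_i + x_{i+1})·c_i = -48, so x̄ = -48 / (6·4) = -2.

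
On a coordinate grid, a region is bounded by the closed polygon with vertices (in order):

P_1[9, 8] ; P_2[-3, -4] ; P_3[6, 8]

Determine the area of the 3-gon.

Apply the shoelace (surveyor's) formula: 2A = Σ (x_i·y_{i+1} − x_{i+1}·y_i), indices taken mod 3.
Σ = (-12) + (0) + (-24) = -36
Area = |Σ|/2 = 18.

18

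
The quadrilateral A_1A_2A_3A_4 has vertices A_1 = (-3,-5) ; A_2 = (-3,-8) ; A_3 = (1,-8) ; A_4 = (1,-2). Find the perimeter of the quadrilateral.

|A_1A_2| = √((0)² + (-3)²) = √9 = 3
|A_2A_3| = √((4)² + (0)²) = √16 = 4
|A_3A_4| = √((0)² + (6)²) = √36 = 6
|A_4A_1| = √((-4)² + (-3)²) = √25 = 5
Perimeter = 3 + 4 + 6 + 5 = 18.

18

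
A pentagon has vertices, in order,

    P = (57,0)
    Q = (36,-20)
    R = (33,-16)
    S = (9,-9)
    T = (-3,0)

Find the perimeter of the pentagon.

|PQ| = √((-21)² + (-20)²) = √841 = 29
|QR| = √((-3)² + (4)²) = √25 = 5
|RS| = √((-24)² + (7)²) = √625 = 25
|ST| = √((-12)² + (9)²) = √225 = 15
|TP| = √((60)² + (0)²) = √3600 = 60
Perimeter = 29 + 5 + 25 + 15 + 60 = 134.

134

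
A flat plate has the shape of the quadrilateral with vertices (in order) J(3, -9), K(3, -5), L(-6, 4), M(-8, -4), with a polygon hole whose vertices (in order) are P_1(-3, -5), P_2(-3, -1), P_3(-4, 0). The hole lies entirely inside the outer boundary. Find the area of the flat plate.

Outer boundary:
Apply the shoelace (surveyor's) formula: 2A = Σ (x_i·y_{i+1} − x_{i+1}·y_i), indices taken mod 4.
Σ = (12) + (-18) + (56) + (84) = 134
Area = |Σ|/2 = 67.
Hole:
P_1→P_2: (-3)(-1) − (-3)(-5) = -12
P_2→P_3: (-3)(0) − (-4)(-1) = -4
P_3→P_1: (-4)(-5) − (-3)(0) = 20
Σ = 4
Area = |Σ|/2 = 2.
Net area = 67 − 2 = 65.

65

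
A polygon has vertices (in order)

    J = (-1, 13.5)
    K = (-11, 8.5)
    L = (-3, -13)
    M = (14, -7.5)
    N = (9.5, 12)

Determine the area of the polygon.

Cross-terms: 140, 168.5, 204.5, 239.25, 140.25  ⇒  Σ = 892.5
Area = |Σ|/2 = 446.25.

446.25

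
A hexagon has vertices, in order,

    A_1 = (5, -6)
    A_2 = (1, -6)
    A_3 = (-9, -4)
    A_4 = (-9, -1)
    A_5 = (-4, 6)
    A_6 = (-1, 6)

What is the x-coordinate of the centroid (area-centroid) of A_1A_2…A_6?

Apply Gauss's area formula. First the cross-terms c_i = x_i·y_{i+1} − x_{i+1}·y_i:
  -24, -58, -27, -58, -18, -24  ⇒  2A = -209, A = -104.5.
Then Σ (x_i + x_{i+1})·c_i = 1554, so x̄ = 1554 / (6·(-104.5)) = -518/209.

-518/209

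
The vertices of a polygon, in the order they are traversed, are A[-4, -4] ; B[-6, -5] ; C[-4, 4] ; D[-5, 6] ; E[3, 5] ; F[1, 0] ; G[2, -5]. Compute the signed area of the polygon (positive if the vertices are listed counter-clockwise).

Σ = (-4) + (-44) + (-4) + (-43) + (-5) + (-5) + (-28) = -133
Signed area = Σ/2 = -66.5 (negative ⇒ clockwise traversal).

-66.5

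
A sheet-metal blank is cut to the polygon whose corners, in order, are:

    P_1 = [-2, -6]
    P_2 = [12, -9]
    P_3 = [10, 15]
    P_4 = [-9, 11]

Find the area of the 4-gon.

340.5

Apply the shoelace (surveyor's) formula: 2A = Σ (x_i·y_{i+1} − x_{i+1}·y_i), indices taken mod 4.
P_1→P_2: (-2)(-9) − (12)(-6) = 90
P_2→P_3: (12)(15) − (10)(-9) = 270
P_3→P_4: (10)(11) − (-9)(15) = 245
P_4→P_1: (-9)(-6) − (-2)(11) = 76
Σ = 681
Area = |Σ|/2 = 340.5.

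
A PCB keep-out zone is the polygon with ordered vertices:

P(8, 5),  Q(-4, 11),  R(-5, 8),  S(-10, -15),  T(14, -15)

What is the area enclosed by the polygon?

418

Σ = (108) + (23) + (155) + (360) + (190) = 836
Area = |Σ|/2 = 418.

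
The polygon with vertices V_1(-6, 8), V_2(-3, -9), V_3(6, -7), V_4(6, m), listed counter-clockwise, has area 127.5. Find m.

The doubled signed area Σ (x_i y_{i+1} − x_{i+1} y_i) is linear in m.
With m=0 it equals 243; the coefficient of m is 12 (from the two edges through V_4).
So 12·m + 243 = 2·127.5 = 255 ⇒ m = 1.

1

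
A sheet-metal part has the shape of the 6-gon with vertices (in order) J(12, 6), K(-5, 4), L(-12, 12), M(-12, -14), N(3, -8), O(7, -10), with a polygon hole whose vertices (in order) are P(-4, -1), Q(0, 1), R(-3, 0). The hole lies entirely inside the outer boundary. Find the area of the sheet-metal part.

351

Outer boundary:
Apply the shoelace formula: 2A = Σ (x_i·y_{i+1} − x_{i+1}·y_i), indices taken mod 6.
Cross-terms: 78, -12, 312, 138, 26, 162  ⇒  Σ = 704
Area = |Σ|/2 = 352.
Hole:
Σ = (-4) + (3) + (3) = 2
Area = |Σ|/2 = 1.
Net area = 352 − 1 = 351.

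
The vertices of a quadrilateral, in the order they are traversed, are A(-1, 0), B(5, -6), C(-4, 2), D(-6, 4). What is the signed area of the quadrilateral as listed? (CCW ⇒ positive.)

-4

Apply the surveyor's formula: 2A = Σ (x_i·y_{i+1} − x_{i+1}·y_i), indices taken mod 4.
Σ = (6) + (-14) + (-4) + (4) = -8
Signed area = Σ/2 = -4 (negative ⇒ clockwise traversal).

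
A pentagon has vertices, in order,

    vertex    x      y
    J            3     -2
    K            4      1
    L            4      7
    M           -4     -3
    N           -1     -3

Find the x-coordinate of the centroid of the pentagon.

82/71

Apply Gauss's area formula. First the cross-terms c_i = x_i·y_{i+1} − x_{i+1}·y_i:
  11, 24, 16, 9, 11  ⇒  2A = 71, A = 35.5.
Then Σ (x_i + x_{i+1})·c_i = 246, so x̄ = 246 / (6·35.5) = 82/71.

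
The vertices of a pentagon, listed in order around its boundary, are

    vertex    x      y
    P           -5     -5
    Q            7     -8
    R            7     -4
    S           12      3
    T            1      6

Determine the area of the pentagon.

Apply the shoelace (surveyor's) formula: 2A = Σ (x_i·y_{i+1} − x_{i+1}·y_i), indices taken mod 5.
Σ = (75) + (28) + (69) + (69) + (25) = 266
Area = |Σ|/2 = 133.

133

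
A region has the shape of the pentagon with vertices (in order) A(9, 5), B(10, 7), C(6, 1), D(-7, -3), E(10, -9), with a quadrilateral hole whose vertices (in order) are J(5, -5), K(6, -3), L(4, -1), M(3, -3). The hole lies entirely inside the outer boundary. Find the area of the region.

Outer boundary:
Apply the surveyor's formula: 2A = Σ (x_i·y_{i+1} − x_{i+1}·y_i), indices taken mod 5.
A→B: (9)(7) − (10)(5) = 13
B→C: (10)(1) − (6)(7) = -32
C→D: (6)(-3) − (-7)(1) = -11
D→E: (-7)(-9) − (10)(-3) = 93
E→A: (10)(5) − (9)(-9) = 131
Σ = 194
Area = |Σ|/2 = 97.
Hole:
Apply the shoelace formula: 2A = Σ (x_i·y_{i+1} − x_{i+1}·y_i), indices taken mod 4.
Σ = (15) + (6) + (-9) + (0) = 12
Area = |Σ|/2 = 6.
Net area = 97 − 6 = 91.

91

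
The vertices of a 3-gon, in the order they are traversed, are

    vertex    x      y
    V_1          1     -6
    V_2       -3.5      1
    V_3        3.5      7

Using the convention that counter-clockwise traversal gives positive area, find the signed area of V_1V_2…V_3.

Cross-terms: -20, -28, -28  ⇒  Σ = -76
Signed area = Σ/2 = -38 (negative ⇒ clockwise traversal).

-38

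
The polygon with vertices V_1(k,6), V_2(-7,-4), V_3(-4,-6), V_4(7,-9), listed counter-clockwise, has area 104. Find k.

4

Write out the shoelace sum; only the two edges meeting at V_1 involve k:
2·Area = [(7·6 − k·(-9)) + (k·(-4) − (-7)·6)] + 104
       = 5·k + 188 = 208
⇒ k = 4.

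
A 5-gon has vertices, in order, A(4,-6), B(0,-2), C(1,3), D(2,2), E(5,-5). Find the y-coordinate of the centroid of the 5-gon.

-1.8

Apply Gauss's area formula. First the cross-terms c_i = x_i·y_{i+1} − x_{i+1}·y_i:
  -8, 2, -4, -20, -10  ⇒  2A = -40, A = -20.
Then Σ (y_i + y_{i+1})·c_i = 216, so ȳ = 216 / (6·(-20)) = -1.8.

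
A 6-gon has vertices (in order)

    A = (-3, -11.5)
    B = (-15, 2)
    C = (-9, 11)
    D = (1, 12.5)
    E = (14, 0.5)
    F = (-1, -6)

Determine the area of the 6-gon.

356.75

A→B: (-3)(2) − (-15)(-11.5) = -178.5
B→C: (-15)(11) − (-9)(2) = -147
C→D: (-9)(12.5) − (1)(11) = -123.5
D→E: (1)(0.5) − (14)(12.5) = -174.5
E→F: (14)(-6) − (-1)(0.5) = -83.5
F→A: (-1)(-11.5) − (-3)(-6) = -6.5
Σ = -713.5
Area = |Σ|/2 = 356.75.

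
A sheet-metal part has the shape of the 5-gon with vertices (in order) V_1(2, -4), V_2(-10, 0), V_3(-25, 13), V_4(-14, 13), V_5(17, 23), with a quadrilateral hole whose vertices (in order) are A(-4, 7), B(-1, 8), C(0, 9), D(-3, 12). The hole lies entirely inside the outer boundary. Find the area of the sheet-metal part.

Outer boundary:
Σ = (-40) + (-130) + (-143) + (-543) + (-114) = -970
Area = |Σ|/2 = 485.
Hole:
A→B: (-4)(8) − (-1)(7) = -25
B→C: (-1)(9) − (0)(8) = -9
C→D: (0)(12) − (-3)(9) = 27
D→A: (-3)(7) − (-4)(12) = 27
Σ = 20
Area = |Σ|/2 = 10.
Net area = 485 − 10 = 475.

475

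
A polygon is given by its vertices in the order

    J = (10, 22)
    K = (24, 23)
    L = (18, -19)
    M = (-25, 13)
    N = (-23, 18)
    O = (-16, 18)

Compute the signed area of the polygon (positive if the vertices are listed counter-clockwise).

-1109

Apply the shoelace (surveyor's) formula: 2A = Σ (x_i·y_{i+1} − x_{i+1}·y_i), indices taken mod 6.
Cross-terms: -298, -870, -241, -151, -126, -532  ⇒  Σ = -2218
Signed area = Σ/2 = -1109 (negative ⇒ clockwise traversal).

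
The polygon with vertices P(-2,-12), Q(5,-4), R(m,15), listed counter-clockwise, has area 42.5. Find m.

11

Write out the shoelace sum; only the two edges meeting at R involve m:
2·Area = [(5·15 − m·(-4)) + (m·(-12) − (-2)·15)] + 68
       = -8·m + 173 = 85
⇒ m = 11.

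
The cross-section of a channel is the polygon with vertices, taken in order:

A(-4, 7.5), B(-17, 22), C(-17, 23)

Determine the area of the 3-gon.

Apply the shoelace formula: 2A = Σ (x_i·y_{i+1} − x_{i+1}·y_i), indices taken mod 3.
Cross-terms: 39.5, -17, -35.5  ⇒  Σ = -13
Area = |Σ|/2 = 6.5.

6.5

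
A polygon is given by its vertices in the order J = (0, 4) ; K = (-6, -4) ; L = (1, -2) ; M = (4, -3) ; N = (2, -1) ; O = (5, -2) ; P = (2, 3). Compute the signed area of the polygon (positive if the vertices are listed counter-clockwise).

37.5

J→K: (0)(-4) − (-6)(4) = 24
K→L: (-6)(-2) − (1)(-4) = 16
L→M: (1)(-3) − (4)(-2) = 5
M→N: (4)(-1) − (2)(-3) = 2
N→O: (2)(-2) − (5)(-1) = 1
O→P: (5)(3) − (2)(-2) = 19
P→J: (2)(4) − (0)(3) = 8
Σ = 75
Signed area = Σ/2 = 37.5 (positive ⇒ counter-clockwise traversal).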